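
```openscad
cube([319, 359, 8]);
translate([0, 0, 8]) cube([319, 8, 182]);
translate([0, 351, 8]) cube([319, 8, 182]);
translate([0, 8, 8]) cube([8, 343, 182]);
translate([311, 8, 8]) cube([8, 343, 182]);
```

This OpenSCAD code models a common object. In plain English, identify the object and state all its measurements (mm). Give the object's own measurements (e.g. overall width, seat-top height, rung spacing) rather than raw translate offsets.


An open-topped rectangular box: outside dimensions 319×359×190 mm, with a uniform wall and base thickness of 8 mm. The base is a full 319×359 slab on the floor; four walls sit on top of the base. The front and back walls (the −y and +y sides) span the full width; the two side walls fit between them.


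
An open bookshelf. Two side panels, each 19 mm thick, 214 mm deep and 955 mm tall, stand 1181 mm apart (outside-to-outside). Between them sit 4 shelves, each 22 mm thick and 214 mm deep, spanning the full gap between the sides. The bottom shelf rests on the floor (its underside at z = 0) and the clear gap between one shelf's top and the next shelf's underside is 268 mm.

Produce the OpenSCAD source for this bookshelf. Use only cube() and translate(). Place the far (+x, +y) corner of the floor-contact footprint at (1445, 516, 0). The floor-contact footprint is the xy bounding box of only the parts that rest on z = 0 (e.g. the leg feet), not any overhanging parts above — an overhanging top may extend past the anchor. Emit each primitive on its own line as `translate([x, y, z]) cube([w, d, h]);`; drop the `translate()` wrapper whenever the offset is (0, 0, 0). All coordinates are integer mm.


translate([264, 302, 0]) cube([19, 214, 955]);
translate([1426, 302, 0]) cube([19, 214, 955]);
translate([283, 302, 0]) cube([1143, 214, 22]);
translate([283, 302, 290]) cube([1143, 214, 22]);
translate([283, 302, 580]) cube([1143, 214, 22]);
translate([283, 302, 870]) cube([1143, 214, 22]);


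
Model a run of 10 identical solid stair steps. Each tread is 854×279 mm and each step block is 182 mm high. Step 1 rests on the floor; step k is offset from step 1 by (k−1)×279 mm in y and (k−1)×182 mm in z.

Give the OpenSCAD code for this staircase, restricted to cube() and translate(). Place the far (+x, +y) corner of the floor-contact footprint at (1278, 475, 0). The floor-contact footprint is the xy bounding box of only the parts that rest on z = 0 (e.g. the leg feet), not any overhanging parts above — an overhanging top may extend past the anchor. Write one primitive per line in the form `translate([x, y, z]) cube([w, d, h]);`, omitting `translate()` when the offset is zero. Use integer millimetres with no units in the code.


translate([424, 196, 0]) cube([854, 279, 182]);
translate([424, 475, 182]) cube([854, 279, 182]);
translate([424, 754, 364]) cube([854, 279, 182]);
translate([424, 1033, 546]) cube([854, 279, 182]);
translate([424, 1312, 728]) cube([854, 279, 182]);
translate([424, 1591, 910]) cube([854, 279, 182]);
translate([424, 1870, 1092]) cube([854, 279, 182]);
translate([424, 2149, 1274]) cube([854, 279, 182]);
translate([424, 2428, 1456]) cube([854, 279, 182]);
translate([424, 2707, 1638]) cube([854, 279, 182]);


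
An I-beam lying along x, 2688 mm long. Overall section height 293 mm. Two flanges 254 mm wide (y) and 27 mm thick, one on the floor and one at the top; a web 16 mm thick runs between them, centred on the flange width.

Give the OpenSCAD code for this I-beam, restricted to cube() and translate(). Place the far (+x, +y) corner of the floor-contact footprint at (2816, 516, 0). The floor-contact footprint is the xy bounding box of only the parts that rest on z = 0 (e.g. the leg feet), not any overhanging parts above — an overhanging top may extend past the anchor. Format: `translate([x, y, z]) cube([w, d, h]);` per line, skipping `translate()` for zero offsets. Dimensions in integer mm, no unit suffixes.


translate([128, 262, 0]) cube([2688, 254, 27]);
translate([128, 381, 27]) cube([2688, 16, 239]);
translate([128, 262, 266]) cube([2688, 254, 27]);


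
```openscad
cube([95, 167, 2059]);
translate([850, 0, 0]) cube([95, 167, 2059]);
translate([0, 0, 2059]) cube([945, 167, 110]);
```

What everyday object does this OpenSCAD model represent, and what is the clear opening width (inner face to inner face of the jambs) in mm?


A door frame. The clear opening width is 755 mm.

Two 2059 mm tall posts with a header on top — a door frame. The left jamb is 95 mm wide at x = 0; the right jamb starts at x = 850. The clear opening is 850 − 95 = 755 mm.


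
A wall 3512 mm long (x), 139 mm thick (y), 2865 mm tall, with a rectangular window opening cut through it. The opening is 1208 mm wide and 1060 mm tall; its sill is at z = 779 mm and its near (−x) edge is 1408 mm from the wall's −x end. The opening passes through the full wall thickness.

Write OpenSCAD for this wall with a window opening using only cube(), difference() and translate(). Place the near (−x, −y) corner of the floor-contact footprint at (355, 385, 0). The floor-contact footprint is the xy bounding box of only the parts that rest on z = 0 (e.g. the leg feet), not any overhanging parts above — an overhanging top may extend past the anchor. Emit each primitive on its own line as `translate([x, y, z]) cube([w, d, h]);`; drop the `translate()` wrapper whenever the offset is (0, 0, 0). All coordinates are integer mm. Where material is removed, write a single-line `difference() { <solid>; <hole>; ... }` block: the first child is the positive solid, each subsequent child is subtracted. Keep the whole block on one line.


difference() { translate([355, 385, 0]) cube([3512, 139, 2865]); translate([1763, 385, 779]) cube([1208, 139, 1060]); }


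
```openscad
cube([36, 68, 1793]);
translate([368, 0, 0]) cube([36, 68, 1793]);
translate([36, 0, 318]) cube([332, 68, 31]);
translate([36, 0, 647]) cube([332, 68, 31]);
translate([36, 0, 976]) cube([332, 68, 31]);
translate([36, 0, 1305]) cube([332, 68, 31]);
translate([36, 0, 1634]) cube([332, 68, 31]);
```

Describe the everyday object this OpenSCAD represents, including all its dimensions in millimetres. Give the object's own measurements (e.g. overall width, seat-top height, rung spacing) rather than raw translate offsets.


A straight ladder. Two 36×68 mm vertical rails, 1793 mm tall, stand 404 mm apart (outside-to-outside) with their front faces coplanar on the −y side. 5 rungs, each 68 mm deep and 31 mm tall, span between the inner faces of the rails, front faces flush with the rails. The lowest rung's underside is at z = 318 mm and rungs are spaced 329 mm apart (underside to underside).


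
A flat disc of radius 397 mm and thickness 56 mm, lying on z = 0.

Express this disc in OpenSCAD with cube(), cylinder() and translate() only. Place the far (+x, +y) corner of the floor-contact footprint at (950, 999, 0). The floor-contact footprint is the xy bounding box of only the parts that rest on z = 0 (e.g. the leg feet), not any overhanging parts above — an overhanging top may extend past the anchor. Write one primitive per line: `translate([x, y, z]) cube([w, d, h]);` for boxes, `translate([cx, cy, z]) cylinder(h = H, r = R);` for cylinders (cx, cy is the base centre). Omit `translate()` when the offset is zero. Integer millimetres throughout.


translate([553, 602, 0]) cylinder(h = 56, r = 397);


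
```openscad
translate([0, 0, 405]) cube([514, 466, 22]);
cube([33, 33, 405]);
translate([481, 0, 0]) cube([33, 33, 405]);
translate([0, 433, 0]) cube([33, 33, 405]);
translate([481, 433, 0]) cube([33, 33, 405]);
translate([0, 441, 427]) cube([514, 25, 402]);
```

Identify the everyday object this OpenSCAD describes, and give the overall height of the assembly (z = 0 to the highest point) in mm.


A chair. The overall height is 829 mm.

A slab on four corner posts with a tall panel at the back — a chair. The seat slab sits at z = 405 with thickness 22, and the 402 mm backrest starts at the seat top, so the overall height is 405 + 22 + 402 = 829 mm.


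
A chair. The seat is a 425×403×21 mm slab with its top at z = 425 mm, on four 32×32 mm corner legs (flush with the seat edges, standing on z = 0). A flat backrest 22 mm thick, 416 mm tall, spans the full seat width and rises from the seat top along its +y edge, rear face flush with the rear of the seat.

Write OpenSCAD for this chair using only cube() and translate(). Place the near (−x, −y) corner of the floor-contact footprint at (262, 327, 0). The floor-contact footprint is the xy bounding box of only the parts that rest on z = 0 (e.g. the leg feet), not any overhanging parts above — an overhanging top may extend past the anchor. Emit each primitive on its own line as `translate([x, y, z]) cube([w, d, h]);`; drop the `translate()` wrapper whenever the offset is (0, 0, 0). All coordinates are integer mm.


translate([262, 327, 404]) cube([425, 403, 21]);
translate([262, 327, 0]) cube([32, 32, 404]);
translate([655, 327, 0]) cube([32, 32, 404]);
translate([262, 698, 0]) cube([32, 32, 404]);
translate([655, 698, 0]) cube([32, 32, 404]);
translate([262, 708, 425]) cube([425, 22, 416]);


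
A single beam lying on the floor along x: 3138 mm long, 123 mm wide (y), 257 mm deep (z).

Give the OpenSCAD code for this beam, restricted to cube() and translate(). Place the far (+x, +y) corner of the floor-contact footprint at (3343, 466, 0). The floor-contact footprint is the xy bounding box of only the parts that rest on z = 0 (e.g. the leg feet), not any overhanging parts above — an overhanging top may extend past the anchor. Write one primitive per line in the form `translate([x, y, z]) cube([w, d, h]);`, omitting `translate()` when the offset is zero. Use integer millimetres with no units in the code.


translate([205, 343, 0]) cube([3138, 123, 257]);


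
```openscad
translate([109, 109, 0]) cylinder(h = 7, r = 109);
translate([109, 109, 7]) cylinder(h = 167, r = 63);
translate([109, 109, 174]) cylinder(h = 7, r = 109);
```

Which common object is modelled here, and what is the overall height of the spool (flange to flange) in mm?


A spool. The overall height is 181 mm.

Three coaxial cylinders, large–small–large — a spool. Two 7 mm flanges and a 167 mm core give 7 + 167 + 7 = 181 mm.


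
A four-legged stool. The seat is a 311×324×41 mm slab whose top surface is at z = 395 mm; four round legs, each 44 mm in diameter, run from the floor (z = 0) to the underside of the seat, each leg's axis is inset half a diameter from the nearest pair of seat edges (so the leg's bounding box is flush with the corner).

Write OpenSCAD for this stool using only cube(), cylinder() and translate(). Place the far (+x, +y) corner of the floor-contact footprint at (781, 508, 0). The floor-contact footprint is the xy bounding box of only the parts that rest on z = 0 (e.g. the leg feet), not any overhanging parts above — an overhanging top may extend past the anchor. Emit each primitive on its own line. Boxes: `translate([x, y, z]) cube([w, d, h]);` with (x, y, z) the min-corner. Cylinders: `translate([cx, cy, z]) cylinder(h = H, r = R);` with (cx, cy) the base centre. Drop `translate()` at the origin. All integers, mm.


// leg_h = 395 - 41 = 354
translate([470, 184, 354]) cube([311, 324, 41]);
translate([492, 206, 0]) cylinder(h = 354, r = 22);
translate([759, 206, 0]) cylinder(h = 354, r = 22);
translate([492, 486, 0]) cylinder(h = 354, r = 22);
translate([759, 486, 0]) cylinder(h = 354, r = 22);


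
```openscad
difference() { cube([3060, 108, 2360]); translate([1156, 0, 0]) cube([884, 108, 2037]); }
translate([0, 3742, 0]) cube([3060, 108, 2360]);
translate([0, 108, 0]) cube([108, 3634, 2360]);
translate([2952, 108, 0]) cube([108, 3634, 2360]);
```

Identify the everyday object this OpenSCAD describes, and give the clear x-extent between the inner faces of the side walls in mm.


A single room. The interior width is 2844 mm.

Four walls enclosing a rectangle with a door in the front wall — a room. Outside width 3060 minus two 108 mm walls gives 2844 mm.


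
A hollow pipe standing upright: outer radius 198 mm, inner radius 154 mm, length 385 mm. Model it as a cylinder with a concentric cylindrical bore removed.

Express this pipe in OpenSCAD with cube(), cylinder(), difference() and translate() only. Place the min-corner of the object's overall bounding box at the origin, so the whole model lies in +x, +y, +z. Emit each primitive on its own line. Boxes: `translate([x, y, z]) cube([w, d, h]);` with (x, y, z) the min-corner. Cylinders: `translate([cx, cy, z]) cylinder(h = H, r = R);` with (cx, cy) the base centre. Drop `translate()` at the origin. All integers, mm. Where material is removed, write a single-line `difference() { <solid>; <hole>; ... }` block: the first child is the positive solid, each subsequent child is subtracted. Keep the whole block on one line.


difference() { translate([198, 198, 0]) cylinder(h = 385, r = 198); translate([198, 198, 0]) cylinder(h = 385, r = 154); }


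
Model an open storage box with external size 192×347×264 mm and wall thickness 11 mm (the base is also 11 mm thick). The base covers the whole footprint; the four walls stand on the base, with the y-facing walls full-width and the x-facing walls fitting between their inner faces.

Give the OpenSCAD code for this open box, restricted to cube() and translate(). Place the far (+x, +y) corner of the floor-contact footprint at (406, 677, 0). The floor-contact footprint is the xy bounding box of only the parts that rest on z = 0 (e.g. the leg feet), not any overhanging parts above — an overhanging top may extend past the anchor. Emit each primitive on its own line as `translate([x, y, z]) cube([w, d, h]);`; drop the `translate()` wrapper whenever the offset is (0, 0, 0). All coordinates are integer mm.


translate([214, 330, 0]) cube([192, 347, 11]);
translate([214, 330, 11]) cube([192, 11, 253]);
translate([214, 666, 11]) cube([192, 11, 253]);
translate([214, 341, 11]) cube([11, 325, 253]);
translate([395, 341, 11]) cube([11, 325, 253]);


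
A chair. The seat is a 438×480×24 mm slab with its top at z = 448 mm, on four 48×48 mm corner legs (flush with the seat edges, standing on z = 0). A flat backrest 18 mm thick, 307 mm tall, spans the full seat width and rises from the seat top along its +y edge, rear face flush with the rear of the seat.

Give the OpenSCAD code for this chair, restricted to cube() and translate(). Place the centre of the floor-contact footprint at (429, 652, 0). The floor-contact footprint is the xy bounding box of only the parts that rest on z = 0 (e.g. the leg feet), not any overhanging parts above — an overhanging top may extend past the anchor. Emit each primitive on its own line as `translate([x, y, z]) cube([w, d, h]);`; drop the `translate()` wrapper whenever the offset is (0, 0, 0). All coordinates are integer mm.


translate([210, 412, 424]) cube([438, 480, 24]);
translate([210, 412, 0]) cube([48, 48, 424]);
translate([600, 412, 0]) cube([48, 48, 424]);
translate([210, 844, 0]) cube([48, 48, 424]);
translate([600, 844, 0]) cube([48, 48, 424]);
translate([210, 874, 448]) cube([438, 18, 307]);


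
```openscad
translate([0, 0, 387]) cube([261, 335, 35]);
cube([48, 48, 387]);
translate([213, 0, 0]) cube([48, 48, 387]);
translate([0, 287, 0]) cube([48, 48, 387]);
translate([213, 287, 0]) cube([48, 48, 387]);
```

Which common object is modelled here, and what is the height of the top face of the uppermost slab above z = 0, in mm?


A stool. The seat height is 422 mm.

A 261×335×35 slab at z = 387 on four corner posts — a stool. The seat top is 387 + 35 = 422 mm.


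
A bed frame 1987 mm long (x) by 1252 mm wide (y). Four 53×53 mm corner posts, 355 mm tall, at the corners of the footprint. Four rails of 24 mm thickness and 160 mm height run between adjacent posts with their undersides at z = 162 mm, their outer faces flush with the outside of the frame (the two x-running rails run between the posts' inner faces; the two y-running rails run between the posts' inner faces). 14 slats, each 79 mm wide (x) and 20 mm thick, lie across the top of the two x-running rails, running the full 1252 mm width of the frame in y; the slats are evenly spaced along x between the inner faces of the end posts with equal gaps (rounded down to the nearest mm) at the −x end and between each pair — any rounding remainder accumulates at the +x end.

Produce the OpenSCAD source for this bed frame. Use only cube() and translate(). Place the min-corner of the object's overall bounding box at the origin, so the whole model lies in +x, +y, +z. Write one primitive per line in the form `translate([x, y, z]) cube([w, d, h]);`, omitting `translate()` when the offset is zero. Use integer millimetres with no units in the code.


cube([53, 53, 355]);
translate([0, 1199, 0]) cube([53, 53, 355]);
translate([1934, 0, 0]) cube([53, 53, 355]);
translate([1934, 1199, 0]) cube([53, 53, 355]);
translate([53, 0, 162]) cube([1881, 24, 160]);
translate([53, 1228, 162]) cube([1881, 24, 160]);
translate([0, 53, 162]) cube([24, 1146, 160]);
translate([1963, 53, 162]) cube([24, 1146, 160]);
translate([104, 0, 322]) cube([79, 1252, 20]);
translate([234, 0, 322]) cube([79, 1252, 20]);
translate([364, 0, 322]) cube([79, 1252, 20]);
translate([494, 0, 322]) cube([79, 1252, 20]);
translate([624, 0, 322]) cube([79, 1252, 20]);
translate([754, 0, 322]) cube([79, 1252, 20]);
translate([884, 0, 322]) cube([79, 1252, 20]);
translate([1014, 0, 322]) cube([79, 1252, 20]);
translate([1144, 0, 322]) cube([79, 1252, 20]);
translate([1274, 0, 322]) cube([79, 1252, 20]);
translate([1404, 0, 322]) cube([79, 1252, 20]);
translate([1534, 0, 322]) cube([79, 1252, 20]);
translate([1664, 0, 322]) cube([79, 1252, 20]);
translate([1794, 0, 322]) cube([79, 1252, 20]);


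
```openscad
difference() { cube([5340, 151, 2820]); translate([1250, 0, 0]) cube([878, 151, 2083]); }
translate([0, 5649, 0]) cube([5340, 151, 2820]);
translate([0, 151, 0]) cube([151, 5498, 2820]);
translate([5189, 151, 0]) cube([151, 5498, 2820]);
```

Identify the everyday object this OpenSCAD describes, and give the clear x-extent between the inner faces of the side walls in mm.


A single room. The interior width is 5038 mm.

Four walls enclosing a rectangle with a door in the front wall — a room. Outside width 5340 minus two 151 mm walls gives 5038 mm.


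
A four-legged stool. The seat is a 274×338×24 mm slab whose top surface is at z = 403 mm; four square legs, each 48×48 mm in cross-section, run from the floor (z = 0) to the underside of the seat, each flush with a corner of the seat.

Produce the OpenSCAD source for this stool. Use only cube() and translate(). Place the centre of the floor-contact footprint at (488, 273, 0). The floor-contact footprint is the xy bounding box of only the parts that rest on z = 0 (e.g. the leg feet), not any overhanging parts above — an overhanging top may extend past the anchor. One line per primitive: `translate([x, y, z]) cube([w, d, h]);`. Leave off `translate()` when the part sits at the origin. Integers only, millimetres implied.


translate([351, 104, 379]) cube([274, 338, 24]);
translate([351, 104, 0]) cube([48, 48, 379]);
translate([577, 104, 0]) cube([48, 48, 379]);
translate([351, 394, 0]) cube([48, 48, 379]);
translate([577, 394, 0]) cube([48, 48, 379]);


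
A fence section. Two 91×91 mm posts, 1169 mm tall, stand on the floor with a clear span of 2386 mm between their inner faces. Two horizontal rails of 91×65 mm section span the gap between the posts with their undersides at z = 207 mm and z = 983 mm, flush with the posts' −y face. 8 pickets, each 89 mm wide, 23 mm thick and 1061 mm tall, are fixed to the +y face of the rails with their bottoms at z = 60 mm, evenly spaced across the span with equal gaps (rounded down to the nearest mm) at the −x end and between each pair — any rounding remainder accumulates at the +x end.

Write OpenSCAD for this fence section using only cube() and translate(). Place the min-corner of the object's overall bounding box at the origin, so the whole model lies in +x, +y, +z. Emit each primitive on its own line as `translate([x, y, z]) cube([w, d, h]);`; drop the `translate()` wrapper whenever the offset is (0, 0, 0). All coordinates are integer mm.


cube([91, 91, 1169]);
translate([2477, 0, 0]) cube([91, 91, 1169]);
translate([91, 0, 207]) cube([2386, 91, 65]);
translate([91, 0, 983]) cube([2386, 91, 65]);
translate([277, 91, 60]) cube([89, 23, 1061]);
translate([552, 91, 60]) cube([89, 23, 1061]);
translate([827, 91, 60]) cube([89, 23, 1061]);
translate([1102, 91, 60]) cube([89, 23, 1061]);
translate([1377, 91, 60]) cube([89, 23, 1061]);
translate([1652, 91, 60]) cube([89, 23, 1061]);
translate([1927, 91, 60]) cube([89, 23, 1061]);
translate([2202, 91, 60]) cube([89, 23, 1061]);


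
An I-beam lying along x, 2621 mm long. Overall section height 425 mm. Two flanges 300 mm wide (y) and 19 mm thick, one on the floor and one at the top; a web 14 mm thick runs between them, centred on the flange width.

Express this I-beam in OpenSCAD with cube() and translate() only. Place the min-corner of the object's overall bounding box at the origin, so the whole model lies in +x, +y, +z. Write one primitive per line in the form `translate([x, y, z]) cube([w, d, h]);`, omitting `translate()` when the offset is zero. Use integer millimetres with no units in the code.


cube([2621, 300, 19]);
translate([0, 143, 19]) cube([2621, 14, 387]);
translate([0, 0, 406]) cube([2621, 300, 19]);


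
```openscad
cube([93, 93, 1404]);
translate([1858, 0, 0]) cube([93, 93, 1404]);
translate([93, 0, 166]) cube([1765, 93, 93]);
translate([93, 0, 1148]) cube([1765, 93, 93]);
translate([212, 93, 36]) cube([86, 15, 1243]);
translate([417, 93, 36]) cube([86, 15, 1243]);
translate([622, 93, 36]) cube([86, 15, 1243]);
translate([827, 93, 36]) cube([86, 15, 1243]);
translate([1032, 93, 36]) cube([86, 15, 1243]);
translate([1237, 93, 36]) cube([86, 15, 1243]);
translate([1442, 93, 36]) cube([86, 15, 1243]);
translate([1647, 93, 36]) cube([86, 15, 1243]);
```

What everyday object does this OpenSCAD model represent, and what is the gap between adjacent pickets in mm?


A fence section. The picket gap is 119 mm.

Two posts, two rails, 8 pickets — a fence section. Span 1765 mm holds 8 pickets of 86 mm with 9 equal gaps: ⌊(1765 − 8·86) / 9⌋ = 119 mm.


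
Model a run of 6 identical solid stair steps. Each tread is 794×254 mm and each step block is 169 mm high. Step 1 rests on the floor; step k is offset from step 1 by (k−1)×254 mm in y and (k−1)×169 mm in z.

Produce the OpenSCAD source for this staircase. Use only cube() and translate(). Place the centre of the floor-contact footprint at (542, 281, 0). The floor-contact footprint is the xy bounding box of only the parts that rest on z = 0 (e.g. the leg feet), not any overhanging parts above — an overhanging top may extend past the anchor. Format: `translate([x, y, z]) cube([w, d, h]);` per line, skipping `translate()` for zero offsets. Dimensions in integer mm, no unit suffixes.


translate([145, 154, 0]) cube([794, 254, 169]);
translate([145, 408, 169]) cube([794, 254, 169]);
translate([145, 662, 338]) cube([794, 254, 169]);
translate([145, 916, 507]) cube([794, 254, 169]);
translate([145, 1170, 676]) cube([794, 254, 169]);
translate([145, 1424, 845]) cube([794, 254, 169]);


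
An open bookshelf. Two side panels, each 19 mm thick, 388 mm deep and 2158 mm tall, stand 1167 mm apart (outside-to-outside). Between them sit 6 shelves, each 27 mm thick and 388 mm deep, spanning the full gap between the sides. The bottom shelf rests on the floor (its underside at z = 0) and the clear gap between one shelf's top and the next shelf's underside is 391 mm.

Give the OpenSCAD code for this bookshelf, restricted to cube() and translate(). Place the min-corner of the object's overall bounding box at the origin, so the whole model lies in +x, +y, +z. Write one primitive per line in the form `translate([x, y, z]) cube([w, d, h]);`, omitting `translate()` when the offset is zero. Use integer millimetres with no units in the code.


cube([19, 388, 2158]);
translate([1148, 0, 0]) cube([19, 388, 2158]);
translate([19, 0, 0]) cube([1129, 388, 27]);
translate([19, 0, 418]) cube([1129, 388, 27]);
translate([19, 0, 836]) cube([1129, 388, 27]);
translate([19, 0, 1254]) cube([1129, 388, 27]);
translate([19, 0, 1672]) cube([1129, 388, 27]);
translate([19, 0, 2090]) cube([1129, 388, 27]);


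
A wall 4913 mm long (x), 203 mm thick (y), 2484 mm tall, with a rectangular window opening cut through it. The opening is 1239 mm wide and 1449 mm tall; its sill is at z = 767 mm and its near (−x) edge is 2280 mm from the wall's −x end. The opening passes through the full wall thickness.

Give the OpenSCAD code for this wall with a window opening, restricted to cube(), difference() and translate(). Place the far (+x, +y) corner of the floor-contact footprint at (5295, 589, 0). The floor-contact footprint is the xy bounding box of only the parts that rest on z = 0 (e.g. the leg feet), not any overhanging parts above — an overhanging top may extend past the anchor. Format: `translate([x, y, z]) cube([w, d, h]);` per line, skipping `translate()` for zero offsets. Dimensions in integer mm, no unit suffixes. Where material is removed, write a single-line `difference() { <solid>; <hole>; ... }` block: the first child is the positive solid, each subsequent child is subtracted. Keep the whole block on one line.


difference() { translate([382, 386, 0]) cube([4913, 203, 2484]); translate([2662, 386, 767]) cube([1239, 203, 1449]); }


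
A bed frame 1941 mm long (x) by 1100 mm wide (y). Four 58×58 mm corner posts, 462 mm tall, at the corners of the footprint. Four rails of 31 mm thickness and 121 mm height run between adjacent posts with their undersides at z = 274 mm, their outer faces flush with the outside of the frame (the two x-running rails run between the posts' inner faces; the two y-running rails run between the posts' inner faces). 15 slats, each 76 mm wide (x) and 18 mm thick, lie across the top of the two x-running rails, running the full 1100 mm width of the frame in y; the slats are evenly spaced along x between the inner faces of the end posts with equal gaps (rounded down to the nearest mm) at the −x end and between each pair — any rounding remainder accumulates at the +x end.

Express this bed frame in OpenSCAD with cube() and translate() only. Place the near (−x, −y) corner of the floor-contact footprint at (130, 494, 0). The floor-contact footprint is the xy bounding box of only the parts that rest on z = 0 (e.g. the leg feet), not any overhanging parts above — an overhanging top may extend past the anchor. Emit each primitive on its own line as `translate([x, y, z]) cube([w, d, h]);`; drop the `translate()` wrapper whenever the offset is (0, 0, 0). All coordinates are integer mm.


translate([130, 494, 0]) cube([58, 58, 462]);
translate([130, 1536, 0]) cube([58, 58, 462]);
translate([2013, 494, 0]) cube([58, 58, 462]);
translate([2013, 1536, 0]) cube([58, 58, 462]);
translate([188, 494, 274]) cube([1825, 31, 121]);
translate([188, 1563, 274]) cube([1825, 31, 121]);
translate([130, 552, 274]) cube([31, 984, 121]);
translate([2040, 552, 274]) cube([31, 984, 121]);
translate([230, 494, 395]) cube([76, 1100, 18]);
translate([348, 494, 395]) cube([76, 1100, 18]);
translate([466, 494, 395]) cube([76, 1100, 18]);
translate([584, 494, 395]) cube([76, 1100, 18]);
translate([702, 494, 395]) cube([76, 1100, 18]);
translate([820, 494, 395]) cube([76, 1100, 18]);
translate([938, 494, 395]) cube([76, 1100, 18]);
translate([1056, 494, 395]) cube([76, 1100, 18]);
translate([1174, 494, 395]) cube([76, 1100, 18]);
translate([1292, 494, 395]) cube([76, 1100, 18]);
translate([1410, 494, 395]) cube([76, 1100, 18]);
translate([1528, 494, 395]) cube([76, 1100, 18]);
translate([1646, 494, 395]) cube([76, 1100, 18]);
translate([1764, 494, 395]) cube([76, 1100, 18]);
translate([1882, 494, 395]) cube([76, 1100, 18]);


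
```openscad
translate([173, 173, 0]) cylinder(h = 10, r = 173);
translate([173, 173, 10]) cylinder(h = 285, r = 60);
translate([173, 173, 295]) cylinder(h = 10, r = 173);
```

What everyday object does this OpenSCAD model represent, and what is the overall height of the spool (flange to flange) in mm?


A spool. The overall height is 305 mm.

Three coaxial cylinders, large–small–large — a spool. Two 10 mm flanges and a 285 mm core give 10 + 285 + 10 = 305 mm.


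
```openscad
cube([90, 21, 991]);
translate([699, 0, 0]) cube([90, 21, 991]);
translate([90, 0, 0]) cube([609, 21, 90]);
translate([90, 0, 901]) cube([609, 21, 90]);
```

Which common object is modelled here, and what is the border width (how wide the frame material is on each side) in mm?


A picture frame. The border width is 90 mm.

Four thin pieces enclosing a rectangular opening — a picture frame. The two full-height stiles are 991 mm tall; the top rail sits at z = 901 and is 90 mm tall, so the border above the opening is 991 − 901 = 90 mm, matching the stile x-width.


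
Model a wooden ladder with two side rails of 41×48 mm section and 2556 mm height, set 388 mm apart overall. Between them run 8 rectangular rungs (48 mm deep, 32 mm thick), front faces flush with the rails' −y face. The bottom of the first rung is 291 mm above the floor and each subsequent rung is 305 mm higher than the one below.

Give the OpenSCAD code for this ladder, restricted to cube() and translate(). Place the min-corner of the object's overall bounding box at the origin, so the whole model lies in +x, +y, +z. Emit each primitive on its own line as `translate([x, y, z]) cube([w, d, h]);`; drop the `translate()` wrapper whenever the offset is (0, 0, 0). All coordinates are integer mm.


// rung span = 388 - 2*41 = 306
// rung[k] z = 291 + k*305
cube([41, 48, 2556]);
translate([347, 0, 0]) cube([41, 48, 2556]);
translate([41, 0, 291]) cube([306, 48, 32]);
translate([41, 0, 596]) cube([306, 48, 32]);
translate([41, 0, 901]) cube([306, 48, 32]);
translate([41, 0, 1206]) cube([306, 48, 32]);
translate([41, 0, 1511]) cube([306, 48, 32]);
translate([41, 0, 1816]) cube([306, 48, 32]);
translate([41, 0, 2121]) cube([306, 48, 32]);
translate([41, 0, 2426]) cube([306, 48, 32]);


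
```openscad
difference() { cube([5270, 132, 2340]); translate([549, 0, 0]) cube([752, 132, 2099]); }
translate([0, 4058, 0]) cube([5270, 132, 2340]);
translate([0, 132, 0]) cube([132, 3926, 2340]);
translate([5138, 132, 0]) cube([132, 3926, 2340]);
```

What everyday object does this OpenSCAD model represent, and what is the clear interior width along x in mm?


A single room. The interior width is 5006 mm.

Four walls enclosing a rectangle with a door in the front wall — a room. Outside width 5270 minus two 132 mm walls gives 5006 mm.


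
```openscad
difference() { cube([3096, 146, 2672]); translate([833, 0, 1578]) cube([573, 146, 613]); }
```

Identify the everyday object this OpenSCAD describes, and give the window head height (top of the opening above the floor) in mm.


A wall with a window opening. The window head height is 2191 mm.

A wall with a rectangular opening subtracted — a window. Sill at z = 1578, opening 613 mm tall, so the head is at 1578 + 613 = 2191 mm.


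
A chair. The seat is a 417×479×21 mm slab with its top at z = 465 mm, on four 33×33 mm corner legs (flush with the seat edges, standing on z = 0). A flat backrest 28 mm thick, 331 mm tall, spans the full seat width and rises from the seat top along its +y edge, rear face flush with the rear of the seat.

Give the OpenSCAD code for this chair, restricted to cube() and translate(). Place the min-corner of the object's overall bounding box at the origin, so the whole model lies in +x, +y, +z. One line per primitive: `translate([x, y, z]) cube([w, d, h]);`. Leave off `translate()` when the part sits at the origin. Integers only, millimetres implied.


translate([0, 0, 444]) cube([417, 479, 21]);
cube([33, 33, 444]);
translate([384, 0, 0]) cube([33, 33, 444]);
translate([0, 446, 0]) cube([33, 33, 444]);
translate([384, 446, 0]) cube([33, 33, 444]);
translate([0, 451, 465]) cube([417, 28, 331]);


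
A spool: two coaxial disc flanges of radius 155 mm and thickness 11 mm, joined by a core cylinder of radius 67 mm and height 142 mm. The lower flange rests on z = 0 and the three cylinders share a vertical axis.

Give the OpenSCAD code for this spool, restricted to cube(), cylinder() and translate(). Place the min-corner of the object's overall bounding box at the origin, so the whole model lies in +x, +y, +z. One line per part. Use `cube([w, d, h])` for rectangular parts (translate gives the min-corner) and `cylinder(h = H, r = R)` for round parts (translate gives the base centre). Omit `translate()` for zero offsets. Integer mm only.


translate([155, 155, 0]) cylinder(h = 11, r = 155);
translate([155, 155, 11]) cylinder(h = 142, r = 67);
translate([155, 155, 153]) cylinder(h = 11, r = 155);


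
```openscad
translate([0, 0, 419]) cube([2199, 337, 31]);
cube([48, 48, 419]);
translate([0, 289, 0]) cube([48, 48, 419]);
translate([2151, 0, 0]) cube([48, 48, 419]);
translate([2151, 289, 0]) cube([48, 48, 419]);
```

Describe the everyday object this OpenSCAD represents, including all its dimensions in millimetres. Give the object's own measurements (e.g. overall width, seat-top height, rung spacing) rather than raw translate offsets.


A bench: a 2199×337 mm seat slab, 31 mm thick, top at z = 450 mm, on four 48×48 mm square legs flush with the seat corners and standing on z = 0.


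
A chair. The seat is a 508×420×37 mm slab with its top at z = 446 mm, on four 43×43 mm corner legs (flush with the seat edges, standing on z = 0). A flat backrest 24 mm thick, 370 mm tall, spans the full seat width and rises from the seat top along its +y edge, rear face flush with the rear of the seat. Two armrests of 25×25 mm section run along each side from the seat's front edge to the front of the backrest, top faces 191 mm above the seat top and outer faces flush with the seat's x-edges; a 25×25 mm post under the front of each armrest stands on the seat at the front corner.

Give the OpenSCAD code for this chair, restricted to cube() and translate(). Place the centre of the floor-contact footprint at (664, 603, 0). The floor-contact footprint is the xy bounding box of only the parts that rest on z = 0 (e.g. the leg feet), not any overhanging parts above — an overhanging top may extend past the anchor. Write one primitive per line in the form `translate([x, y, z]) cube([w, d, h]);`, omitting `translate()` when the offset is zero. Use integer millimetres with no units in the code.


translate([410, 393, 409]) cube([508, 420, 37]);
translate([410, 393, 0]) cube([43, 43, 409]);
translate([875, 393, 0]) cube([43, 43, 409]);
translate([410, 770, 0]) cube([43, 43, 409]);
translate([875, 770, 0]) cube([43, 43, 409]);
translate([410, 789, 446]) cube([508, 24, 370]);
translate([410, 393, 612]) cube([25, 396, 25]);
translate([893, 393, 612]) cube([25, 396, 25]);
translate([410, 393, 446]) cube([25, 25, 166]);
translate([893, 393, 446]) cube([25, 25, 166]);


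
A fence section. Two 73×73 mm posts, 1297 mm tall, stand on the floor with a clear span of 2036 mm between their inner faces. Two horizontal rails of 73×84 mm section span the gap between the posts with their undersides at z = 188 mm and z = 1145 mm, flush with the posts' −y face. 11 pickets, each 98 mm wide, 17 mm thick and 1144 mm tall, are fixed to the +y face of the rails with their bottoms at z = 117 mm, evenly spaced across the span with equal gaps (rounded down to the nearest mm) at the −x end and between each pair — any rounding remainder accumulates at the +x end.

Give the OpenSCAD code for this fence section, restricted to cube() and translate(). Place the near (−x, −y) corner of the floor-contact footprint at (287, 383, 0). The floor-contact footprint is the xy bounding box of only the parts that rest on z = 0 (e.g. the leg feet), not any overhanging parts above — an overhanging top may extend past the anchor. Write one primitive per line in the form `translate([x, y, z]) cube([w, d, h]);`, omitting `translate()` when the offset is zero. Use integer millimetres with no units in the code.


translate([287, 383, 0]) cube([73, 73, 1297]);
translate([2396, 383, 0]) cube([73, 73, 1297]);
translate([360, 383, 188]) cube([2036, 73, 84]);
translate([360, 383, 1145]) cube([2036, 73, 84]);
translate([439, 456, 117]) cube([98, 17, 1144]);
translate([616, 456, 117]) cube([98, 17, 1144]);
translate([793, 456, 117]) cube([98, 17, 1144]);
translate([970, 456, 117]) cube([98, 17, 1144]);
translate([1147, 456, 117]) cube([98, 17, 1144]);
translate([1324, 456, 117]) cube([98, 17, 1144]);
translate([1501, 456, 117]) cube([98, 17, 1144]);
translate([1678, 456, 117]) cube([98, 17, 1144]);
translate([1855, 456, 117]) cube([98, 17, 1144]);
translate([2032, 456, 117]) cube([98, 17, 1144]);
translate([2209, 456, 117]) cube([98, 17, 1144]);


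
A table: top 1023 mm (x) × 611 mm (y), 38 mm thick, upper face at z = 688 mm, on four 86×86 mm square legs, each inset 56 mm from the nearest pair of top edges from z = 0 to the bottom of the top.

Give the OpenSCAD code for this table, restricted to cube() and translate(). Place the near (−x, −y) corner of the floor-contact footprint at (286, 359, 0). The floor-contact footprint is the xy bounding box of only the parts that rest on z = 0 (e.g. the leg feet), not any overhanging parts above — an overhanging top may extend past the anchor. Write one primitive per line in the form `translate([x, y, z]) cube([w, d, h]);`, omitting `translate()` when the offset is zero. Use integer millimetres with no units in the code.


// leg_h = 688 - 38 = 650
translate([230, 303, 650]) cube([1023, 611, 38]);
translate([286, 359, 0]) cube([86, 86, 650]);
translate([1111, 359, 0]) cube([86, 86, 650]);
translate([286, 772, 0]) cube([86, 86, 650]);
translate([1111, 772, 0]) cube([86, 86, 650]);


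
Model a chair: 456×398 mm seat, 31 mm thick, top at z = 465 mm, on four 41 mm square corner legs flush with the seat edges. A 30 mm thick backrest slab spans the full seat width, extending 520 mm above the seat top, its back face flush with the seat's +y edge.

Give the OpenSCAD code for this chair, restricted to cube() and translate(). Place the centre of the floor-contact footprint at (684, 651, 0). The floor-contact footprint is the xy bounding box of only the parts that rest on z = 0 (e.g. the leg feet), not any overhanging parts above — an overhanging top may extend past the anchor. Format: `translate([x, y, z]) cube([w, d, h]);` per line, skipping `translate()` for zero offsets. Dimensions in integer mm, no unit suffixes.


translate([456, 452, 434]) cube([456, 398, 31]);
translate([456, 452, 0]) cube([41, 41, 434]);
translate([871, 452, 0]) cube([41, 41, 434]);
translate([456, 809, 0]) cube([41, 41, 434]);
translate([871, 809, 0]) cube([41, 41, 434]);
translate([456, 820, 465]) cube([456, 30, 520]);


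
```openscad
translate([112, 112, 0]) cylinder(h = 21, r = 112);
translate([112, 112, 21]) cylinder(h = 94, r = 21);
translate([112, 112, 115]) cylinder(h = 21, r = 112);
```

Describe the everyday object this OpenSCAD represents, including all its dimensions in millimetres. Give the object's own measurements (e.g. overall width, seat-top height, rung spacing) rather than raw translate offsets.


A spool: two coaxial disc flanges of radius 112 mm and thickness 21 mm, joined by a core cylinder of radius 21 mm and height 94 mm. The lower flange rests on z = 0 and the three cylinders share a vertical axis.


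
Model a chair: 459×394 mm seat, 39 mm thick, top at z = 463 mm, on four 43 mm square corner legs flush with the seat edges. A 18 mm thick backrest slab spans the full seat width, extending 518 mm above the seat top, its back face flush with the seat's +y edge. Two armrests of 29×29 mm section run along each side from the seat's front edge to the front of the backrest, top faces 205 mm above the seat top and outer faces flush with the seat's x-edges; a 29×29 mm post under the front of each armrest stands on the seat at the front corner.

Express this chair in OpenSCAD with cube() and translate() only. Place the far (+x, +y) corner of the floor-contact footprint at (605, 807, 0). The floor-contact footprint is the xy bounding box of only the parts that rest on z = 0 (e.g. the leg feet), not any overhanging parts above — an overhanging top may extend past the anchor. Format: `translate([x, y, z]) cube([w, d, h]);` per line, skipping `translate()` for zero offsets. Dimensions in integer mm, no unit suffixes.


translate([146, 413, 424]) cube([459, 394, 39]);
translate([146, 413, 0]) cube([43, 43, 424]);
translate([562, 413, 0]) cube([43, 43, 424]);
translate([146, 764, 0]) cube([43, 43, 424]);
translate([562, 764, 0]) cube([43, 43, 424]);
translate([146, 789, 463]) cube([459, 18, 518]);
translate([146, 413, 639]) cube([29, 376, 29]);
translate([576, 413, 639]) cube([29, 376, 29]);
translate([146, 413, 463]) cube([29, 29, 176]);
translate([576, 413, 463]) cube([29, 29, 176]);
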